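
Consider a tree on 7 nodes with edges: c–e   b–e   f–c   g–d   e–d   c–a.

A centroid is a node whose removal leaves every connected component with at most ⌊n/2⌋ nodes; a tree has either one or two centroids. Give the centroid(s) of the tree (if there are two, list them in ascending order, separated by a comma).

e

If e is removed the pieces have sizes 3, 2, 1, all ≤ ⌊7/2⌋ = 3.
No neighbour of e does as well, so e is the unique centroid.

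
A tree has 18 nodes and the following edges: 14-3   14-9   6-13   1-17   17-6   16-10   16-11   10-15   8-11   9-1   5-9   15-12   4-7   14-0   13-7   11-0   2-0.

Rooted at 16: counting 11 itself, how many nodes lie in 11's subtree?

14

11's subtree: {11, 0, 8, 14, 2, 9, 3, 1, 5, 17, 6, 13, 7, 4}, size 14.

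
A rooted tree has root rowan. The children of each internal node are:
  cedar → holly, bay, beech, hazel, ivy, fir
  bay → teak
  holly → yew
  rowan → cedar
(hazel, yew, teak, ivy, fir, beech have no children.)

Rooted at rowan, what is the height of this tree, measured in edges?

The longest root-to-leaf path is rowan–cedar–holly–yew (3 edges).

3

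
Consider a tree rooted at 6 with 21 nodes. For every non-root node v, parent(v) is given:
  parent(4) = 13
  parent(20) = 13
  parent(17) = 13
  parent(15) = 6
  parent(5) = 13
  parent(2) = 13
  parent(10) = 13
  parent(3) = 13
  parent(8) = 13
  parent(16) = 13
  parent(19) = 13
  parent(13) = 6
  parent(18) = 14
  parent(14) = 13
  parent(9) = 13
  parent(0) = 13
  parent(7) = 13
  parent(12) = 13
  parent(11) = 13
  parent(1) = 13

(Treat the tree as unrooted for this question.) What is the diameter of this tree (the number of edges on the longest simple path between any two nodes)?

BFS from 18 reaches 15 last, at distance 4; BFS from 15 confirms no node is farther.
Path: 18-14-13-6-15.

4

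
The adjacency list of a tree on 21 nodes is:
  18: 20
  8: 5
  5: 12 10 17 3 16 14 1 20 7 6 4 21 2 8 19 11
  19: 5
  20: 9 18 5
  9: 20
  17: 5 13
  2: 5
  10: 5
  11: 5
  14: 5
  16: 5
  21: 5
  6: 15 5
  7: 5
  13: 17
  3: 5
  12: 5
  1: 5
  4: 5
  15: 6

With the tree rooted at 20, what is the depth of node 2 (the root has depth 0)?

Path from 20 to 2: 20 → 5 → 2, which has 2 edges.

2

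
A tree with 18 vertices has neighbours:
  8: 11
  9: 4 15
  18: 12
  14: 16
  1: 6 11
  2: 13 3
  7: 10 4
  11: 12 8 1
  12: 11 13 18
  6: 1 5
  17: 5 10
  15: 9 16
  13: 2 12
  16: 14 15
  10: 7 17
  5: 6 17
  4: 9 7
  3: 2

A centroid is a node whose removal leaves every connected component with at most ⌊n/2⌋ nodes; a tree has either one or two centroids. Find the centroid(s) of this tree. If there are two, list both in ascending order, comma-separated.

Delete 5: the remaining components have sizes 9, 8. Max 9 ≤ 9, so 5 is a centroid.
6 is adjacent to 5 and is also a centroid (the largest component after removing it is likewise 9).

5, 6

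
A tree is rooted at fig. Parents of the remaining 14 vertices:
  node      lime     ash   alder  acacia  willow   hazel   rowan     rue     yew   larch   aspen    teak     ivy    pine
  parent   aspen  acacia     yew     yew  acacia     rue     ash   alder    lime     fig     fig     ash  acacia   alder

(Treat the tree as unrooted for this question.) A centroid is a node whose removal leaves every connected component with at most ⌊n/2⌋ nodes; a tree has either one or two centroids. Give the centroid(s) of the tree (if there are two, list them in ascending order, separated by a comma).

yew

Delete yew: the remaining components have sizes 6, 4, 4. Max 6 ≤ 7, so yew is a centroid.
Every other node leaves some component of size > 7, so the centroid is unique.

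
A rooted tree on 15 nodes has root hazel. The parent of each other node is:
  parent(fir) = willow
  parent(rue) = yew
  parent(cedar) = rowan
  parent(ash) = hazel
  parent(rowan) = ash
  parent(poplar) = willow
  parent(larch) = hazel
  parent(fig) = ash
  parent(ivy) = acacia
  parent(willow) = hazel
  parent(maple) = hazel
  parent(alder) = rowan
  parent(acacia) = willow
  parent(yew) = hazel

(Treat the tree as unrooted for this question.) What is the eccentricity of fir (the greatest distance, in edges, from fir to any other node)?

A farthest node from fir is cedar (alder also at distance 5).
The path fir – willow – hazel – ash – rowan – cedar has 5 edges.

5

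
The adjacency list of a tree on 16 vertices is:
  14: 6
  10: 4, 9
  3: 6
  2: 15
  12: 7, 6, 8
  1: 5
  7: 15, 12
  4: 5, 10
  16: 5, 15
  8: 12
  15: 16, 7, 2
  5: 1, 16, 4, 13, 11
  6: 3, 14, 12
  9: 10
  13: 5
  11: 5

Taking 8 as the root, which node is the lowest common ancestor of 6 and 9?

12

Ancestors of 6 (toward the root): 6, 12, 8.
Ancestors of 9: 9, 10, 4, 5, 16, 15, 7, 12, 8.
The deepest node appearing in both lists is 12.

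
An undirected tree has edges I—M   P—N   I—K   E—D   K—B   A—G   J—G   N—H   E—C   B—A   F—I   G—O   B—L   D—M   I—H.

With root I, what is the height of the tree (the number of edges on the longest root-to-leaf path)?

5

The longest root-to-leaf path is I–K–B–A–G–O (5 edges).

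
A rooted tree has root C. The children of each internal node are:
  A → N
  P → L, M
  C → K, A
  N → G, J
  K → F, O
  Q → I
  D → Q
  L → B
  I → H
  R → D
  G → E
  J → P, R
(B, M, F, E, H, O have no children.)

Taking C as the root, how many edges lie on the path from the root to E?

4

Path from C to E: C → A → N → G → E, which has 4 edges.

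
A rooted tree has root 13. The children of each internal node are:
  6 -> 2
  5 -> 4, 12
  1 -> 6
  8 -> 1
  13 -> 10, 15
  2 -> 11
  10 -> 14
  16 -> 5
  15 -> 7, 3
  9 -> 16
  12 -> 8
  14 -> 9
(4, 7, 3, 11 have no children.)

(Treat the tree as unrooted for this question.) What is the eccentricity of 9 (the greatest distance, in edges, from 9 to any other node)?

A farthest node from 9 is 11.
The path 9-16-5-12-8-1-6-2-11 has 8 edges.

8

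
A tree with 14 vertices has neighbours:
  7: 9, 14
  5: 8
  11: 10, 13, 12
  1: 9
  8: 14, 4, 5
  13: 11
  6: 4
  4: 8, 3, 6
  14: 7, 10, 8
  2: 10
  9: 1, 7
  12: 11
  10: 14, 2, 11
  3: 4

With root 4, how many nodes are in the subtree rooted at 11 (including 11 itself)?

Descendants of 11 (including itself): 11, 12, 13. That's 3.

3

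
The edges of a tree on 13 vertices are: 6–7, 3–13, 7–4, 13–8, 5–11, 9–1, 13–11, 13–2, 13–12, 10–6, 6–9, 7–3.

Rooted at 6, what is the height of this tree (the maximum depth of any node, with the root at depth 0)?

A deepest node is 5, reached by 6–7–3–13–11–5.
That path has 5 edges, so the height is 5.

5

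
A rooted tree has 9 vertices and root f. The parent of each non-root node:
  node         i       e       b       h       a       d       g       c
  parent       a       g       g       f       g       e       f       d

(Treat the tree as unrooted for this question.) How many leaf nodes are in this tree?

Degree-1 nodes: b, c, h, i — 4 of them.

4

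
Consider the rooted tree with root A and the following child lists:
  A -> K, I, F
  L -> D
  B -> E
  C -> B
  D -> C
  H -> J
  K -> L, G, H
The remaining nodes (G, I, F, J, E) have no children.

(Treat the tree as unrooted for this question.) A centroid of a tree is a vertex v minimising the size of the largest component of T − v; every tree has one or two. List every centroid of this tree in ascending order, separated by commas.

K

Delete K: the remaining components have sizes 5, 3, 2, 1. Max 5 ≤ 6, so K is a centroid.
Every other node leaves some component of size > 6, so the centroid is unique.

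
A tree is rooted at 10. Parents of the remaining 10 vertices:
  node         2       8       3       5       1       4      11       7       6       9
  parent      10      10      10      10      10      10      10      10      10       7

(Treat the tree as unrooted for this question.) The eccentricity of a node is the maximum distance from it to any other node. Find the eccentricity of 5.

3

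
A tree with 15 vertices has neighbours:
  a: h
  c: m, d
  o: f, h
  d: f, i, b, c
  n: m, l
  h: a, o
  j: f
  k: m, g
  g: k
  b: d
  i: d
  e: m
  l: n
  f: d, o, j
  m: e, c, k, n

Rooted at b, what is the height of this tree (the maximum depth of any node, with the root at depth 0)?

The longest root-to-leaf path is b–d–c–m–k–g (5 edges).

5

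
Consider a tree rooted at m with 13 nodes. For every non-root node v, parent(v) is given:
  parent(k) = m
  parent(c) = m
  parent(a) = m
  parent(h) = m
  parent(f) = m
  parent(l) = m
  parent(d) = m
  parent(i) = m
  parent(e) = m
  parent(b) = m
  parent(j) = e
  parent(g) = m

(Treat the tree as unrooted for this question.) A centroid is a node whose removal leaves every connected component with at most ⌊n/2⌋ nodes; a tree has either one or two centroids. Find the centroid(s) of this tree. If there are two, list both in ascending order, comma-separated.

m

Delete m: the remaining components have sizes 2, 1, 1, 1, 1, 1, 1, 1, 1, 1, 1. Max 2 ≤ 6, so m is a centroid.
Every other node leaves some component of size > 6, so the centroid is unique.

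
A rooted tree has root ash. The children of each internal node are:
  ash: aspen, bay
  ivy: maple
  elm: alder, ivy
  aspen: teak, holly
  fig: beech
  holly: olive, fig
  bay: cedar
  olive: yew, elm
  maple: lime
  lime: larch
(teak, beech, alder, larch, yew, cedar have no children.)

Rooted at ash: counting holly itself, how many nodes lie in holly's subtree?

11

Descendants of holly (including itself): holly, fig, olive, beech, yew, elm, alder, ivy, maple, lime, larch. That's 11.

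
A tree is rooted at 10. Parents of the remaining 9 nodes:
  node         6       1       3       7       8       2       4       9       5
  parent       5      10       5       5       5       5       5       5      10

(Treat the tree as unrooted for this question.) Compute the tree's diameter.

A longest path is 1–10–5–9, with 3 edges.

3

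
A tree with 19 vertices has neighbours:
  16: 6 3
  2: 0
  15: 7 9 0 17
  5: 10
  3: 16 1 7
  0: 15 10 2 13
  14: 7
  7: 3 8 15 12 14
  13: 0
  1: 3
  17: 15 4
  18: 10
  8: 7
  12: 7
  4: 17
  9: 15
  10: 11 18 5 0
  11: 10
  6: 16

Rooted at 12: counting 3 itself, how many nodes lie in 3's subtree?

4

3's subtree: {3, 1, 16, 6}, size 4.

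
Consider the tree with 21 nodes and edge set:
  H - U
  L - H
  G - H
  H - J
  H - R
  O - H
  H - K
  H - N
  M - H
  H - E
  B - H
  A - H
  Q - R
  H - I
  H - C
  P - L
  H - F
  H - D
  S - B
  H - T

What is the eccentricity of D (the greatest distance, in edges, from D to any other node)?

The node farthest from D is Q (P, S also at distance 3), via D-H-R-Q — 3 edges.

3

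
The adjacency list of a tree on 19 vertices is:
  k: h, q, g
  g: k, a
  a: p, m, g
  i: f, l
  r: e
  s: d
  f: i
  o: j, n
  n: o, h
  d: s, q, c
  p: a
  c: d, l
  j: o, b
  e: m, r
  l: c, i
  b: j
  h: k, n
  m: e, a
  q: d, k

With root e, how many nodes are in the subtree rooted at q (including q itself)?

7

The subtree rooted at q contains: q, d, s, c, l, i, f — 7 nodes.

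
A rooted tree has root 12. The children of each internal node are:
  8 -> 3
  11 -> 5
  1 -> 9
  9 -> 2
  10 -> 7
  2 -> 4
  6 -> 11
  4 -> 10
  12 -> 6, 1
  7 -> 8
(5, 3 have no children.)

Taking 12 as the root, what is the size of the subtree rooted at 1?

8

1's subtree: {1, 9, 2, 4, 10, 7, 8, 3}, size 8.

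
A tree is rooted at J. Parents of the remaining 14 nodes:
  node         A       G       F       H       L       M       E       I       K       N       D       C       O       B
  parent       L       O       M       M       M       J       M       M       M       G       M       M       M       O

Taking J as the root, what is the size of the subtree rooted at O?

Descendants of O (including itself): O, G, B, N. That's 4.

4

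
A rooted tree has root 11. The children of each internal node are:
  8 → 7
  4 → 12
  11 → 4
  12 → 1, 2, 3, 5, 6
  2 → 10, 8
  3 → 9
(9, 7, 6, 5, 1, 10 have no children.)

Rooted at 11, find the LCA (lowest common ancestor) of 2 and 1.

2's ancestor chain is 2, 12, 4, 11 and 1's is 1, 12, 4, 11; they first meet at 12.

12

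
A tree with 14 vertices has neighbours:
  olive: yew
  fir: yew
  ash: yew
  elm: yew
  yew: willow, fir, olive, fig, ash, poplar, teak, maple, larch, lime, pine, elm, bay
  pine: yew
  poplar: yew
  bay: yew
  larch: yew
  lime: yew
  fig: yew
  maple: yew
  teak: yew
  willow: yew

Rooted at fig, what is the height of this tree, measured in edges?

2

A deepest node is larch, reached by fig-yew-larch.
That path has 2 edges, so the height is 2.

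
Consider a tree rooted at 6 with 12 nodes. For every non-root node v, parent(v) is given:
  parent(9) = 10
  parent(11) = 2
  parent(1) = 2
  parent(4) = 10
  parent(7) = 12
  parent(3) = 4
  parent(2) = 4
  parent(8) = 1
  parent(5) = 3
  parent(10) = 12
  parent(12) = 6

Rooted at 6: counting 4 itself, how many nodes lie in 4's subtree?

The subtree rooted at 4 contains: 4, 2, 3, 1, 11, 5, 8 — 7 nodes.

7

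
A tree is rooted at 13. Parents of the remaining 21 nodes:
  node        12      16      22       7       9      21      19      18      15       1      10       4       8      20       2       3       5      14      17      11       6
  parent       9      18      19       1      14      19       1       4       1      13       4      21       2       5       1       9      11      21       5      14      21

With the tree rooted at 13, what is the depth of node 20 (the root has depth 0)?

7

Climbing from 20 to the root: 20 – 5 – 11 – 14 – 21 – 19 – 1 – 13. That's 7 steps.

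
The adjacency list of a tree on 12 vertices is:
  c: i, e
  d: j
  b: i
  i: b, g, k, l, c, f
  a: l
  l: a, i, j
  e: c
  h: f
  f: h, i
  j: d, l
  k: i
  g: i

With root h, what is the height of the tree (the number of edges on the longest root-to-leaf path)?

The longest root-to-leaf path is h–f–i–l–j–d (5 edges).

5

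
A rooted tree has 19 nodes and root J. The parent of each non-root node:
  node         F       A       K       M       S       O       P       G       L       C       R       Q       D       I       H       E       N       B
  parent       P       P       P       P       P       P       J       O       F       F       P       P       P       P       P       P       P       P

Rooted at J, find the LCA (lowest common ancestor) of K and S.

K's ancestor chain is K, P, J and S's is S, P, J; they first meet at P.

P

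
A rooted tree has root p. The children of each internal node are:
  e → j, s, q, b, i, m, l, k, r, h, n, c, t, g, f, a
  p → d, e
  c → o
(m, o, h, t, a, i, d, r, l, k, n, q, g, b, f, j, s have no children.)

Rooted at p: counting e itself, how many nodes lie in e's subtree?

The subtree rooted at e contains: e, m, k, t, l, q, n, i, f, g, h, r, c, b, s, a, j, o — 18 nodes.

18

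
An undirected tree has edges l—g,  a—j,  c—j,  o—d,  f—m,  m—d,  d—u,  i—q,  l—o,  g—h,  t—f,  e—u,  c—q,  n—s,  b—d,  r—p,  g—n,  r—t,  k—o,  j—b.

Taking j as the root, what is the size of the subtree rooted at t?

3

t's subtree: {t, r, p}, size 3.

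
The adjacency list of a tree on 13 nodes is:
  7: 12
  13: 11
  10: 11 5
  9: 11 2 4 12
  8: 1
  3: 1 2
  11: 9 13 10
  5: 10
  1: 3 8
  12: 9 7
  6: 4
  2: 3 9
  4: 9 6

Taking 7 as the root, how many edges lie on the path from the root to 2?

Path from 7 to 2: 7–12–9–2, which has 3 edges.

3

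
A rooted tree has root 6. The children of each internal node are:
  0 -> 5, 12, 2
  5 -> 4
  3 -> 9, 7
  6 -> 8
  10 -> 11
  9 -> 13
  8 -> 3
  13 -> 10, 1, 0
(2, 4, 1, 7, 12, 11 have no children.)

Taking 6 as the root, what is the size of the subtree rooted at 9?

10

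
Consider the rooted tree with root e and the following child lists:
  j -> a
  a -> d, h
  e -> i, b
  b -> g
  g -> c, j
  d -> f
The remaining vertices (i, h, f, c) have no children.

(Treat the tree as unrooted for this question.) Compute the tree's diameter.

7

BFS from i reaches f last, at distance 7; BFS from f confirms no node is farther.
Path: i-e-b-g-j-a-d-f.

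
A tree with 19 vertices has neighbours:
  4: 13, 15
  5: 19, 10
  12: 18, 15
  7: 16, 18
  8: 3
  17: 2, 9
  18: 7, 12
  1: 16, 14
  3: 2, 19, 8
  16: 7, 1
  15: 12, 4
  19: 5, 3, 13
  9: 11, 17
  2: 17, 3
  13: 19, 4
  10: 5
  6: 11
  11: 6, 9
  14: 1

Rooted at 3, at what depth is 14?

10

Climbing from 14 to the root: 14–1–16–7–18–12–15–4–13–19–3. That's 10 steps.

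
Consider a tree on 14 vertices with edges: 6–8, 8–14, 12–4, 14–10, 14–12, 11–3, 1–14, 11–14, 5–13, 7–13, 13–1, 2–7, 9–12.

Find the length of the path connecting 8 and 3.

3

Walking from 8: 8 - 14 - 11 - 3. Length 3.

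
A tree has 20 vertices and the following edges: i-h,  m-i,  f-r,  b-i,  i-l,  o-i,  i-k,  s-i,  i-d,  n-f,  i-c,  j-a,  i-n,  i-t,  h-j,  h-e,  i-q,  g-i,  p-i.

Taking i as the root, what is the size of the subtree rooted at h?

4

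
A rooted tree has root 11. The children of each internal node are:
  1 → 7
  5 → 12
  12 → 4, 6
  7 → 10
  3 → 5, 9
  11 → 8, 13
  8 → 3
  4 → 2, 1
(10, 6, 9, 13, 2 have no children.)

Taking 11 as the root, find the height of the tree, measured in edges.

A deepest node is 10, reached by 11–8–3–5–12–4–1–7–10.
That path has 8 edges, so the height is 8.

8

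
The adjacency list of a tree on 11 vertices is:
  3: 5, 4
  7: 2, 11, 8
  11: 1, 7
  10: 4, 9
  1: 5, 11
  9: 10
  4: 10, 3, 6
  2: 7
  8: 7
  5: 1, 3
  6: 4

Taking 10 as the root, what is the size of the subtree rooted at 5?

Descendants of 5 (including itself): 5, 1, 11, 7, 2, 8. That's 6.

6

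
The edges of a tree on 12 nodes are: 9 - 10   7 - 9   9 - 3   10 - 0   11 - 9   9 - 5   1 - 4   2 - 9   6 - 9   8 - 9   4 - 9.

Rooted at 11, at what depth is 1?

11 → 9 → 4 → 1 — 3 edges.

3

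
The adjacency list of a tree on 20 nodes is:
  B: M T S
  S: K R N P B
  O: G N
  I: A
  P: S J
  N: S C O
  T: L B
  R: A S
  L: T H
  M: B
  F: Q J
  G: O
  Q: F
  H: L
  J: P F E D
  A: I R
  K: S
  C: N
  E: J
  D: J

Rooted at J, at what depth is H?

Climbing from H to the root: H → L → T → B → S → P → J. That's 6 steps.

6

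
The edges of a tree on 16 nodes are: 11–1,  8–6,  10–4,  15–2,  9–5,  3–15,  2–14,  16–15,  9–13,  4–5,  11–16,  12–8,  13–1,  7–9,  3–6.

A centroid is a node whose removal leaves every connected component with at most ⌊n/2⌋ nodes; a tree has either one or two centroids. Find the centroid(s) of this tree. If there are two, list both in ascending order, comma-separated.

Delete 16: the remaining components have sizes 8, 7. Max 8 ≤ 8, so 16 is a centroid.
Its neighbour 11 also leaves a largest component of size 8, so both are centroids.

11, 16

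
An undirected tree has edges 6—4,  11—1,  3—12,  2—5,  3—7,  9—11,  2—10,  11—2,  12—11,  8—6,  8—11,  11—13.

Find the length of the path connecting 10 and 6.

4

The path is 10 – 2 – 11 – 8 – 6, which has 4 edges.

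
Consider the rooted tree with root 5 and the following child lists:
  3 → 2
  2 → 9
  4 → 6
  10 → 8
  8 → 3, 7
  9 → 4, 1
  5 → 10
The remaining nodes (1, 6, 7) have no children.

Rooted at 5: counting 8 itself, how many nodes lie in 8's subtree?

8's subtree: {8, 7, 3, 2, 9, 1, 4, 6}, size 8.

8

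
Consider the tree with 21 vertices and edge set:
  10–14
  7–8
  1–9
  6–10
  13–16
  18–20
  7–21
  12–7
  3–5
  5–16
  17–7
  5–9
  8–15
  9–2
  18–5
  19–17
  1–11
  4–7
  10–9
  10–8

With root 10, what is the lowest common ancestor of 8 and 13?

Path 8→root: 8 10; path 13→root: 13 16 5 9 10.
First common node: 10.

10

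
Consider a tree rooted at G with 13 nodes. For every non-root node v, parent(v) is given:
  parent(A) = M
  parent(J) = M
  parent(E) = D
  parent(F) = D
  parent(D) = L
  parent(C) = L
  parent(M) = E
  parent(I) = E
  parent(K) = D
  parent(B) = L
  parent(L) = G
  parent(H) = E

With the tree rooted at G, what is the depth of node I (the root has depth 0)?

4

Climbing from I to the root: I–E–D–L–G. That's 4 steps.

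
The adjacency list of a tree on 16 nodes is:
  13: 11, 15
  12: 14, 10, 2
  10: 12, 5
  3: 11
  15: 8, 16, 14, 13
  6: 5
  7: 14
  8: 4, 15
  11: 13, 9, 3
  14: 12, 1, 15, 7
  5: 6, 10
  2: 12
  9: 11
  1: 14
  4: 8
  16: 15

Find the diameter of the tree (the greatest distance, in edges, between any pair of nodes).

8

A longest path is 6–5–10–12–14–15–13–11–3, with 8 edges.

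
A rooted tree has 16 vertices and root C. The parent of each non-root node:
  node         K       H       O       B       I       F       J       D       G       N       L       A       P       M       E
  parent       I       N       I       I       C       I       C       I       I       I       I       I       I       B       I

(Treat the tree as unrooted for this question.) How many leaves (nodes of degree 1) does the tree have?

12

Degree-1 nodes: A, D, E, F, G, H, J, K, L, M, O, P — 12 of them.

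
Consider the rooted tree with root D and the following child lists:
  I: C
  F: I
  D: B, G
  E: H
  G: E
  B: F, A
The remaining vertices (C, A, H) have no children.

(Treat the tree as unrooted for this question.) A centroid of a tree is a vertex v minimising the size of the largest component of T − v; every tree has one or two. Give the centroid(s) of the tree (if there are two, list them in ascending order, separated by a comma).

Removing B splits the tree into components of sizes 4, 3, 1; the largest is 4 ≤ ⌊9/2⌋ = 4.
No neighbour of B does as well, so B is the unique centroid.

B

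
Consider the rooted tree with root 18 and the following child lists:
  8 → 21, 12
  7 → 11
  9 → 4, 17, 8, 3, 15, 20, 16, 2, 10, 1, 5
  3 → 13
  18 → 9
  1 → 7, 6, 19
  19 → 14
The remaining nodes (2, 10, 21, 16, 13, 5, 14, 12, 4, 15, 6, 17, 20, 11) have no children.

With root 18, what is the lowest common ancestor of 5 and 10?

Ancestors of 5 (toward the root): 5, 9, 18.
Ancestors of 10: 10, 9, 18.
The deepest node appearing in both lists is 9.

9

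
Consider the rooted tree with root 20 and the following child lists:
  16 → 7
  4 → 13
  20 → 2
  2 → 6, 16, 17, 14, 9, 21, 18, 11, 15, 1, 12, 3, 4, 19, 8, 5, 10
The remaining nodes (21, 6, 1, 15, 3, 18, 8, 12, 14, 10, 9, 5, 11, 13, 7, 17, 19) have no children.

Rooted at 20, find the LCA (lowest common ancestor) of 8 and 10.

2

Path 8→root: 8 2 20; path 10→root: 10 2 20.
First common node: 2.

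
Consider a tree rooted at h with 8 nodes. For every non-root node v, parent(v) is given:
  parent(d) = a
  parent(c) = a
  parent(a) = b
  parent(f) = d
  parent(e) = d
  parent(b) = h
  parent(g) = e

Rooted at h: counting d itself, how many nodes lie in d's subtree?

d's subtree: {d, f, e, g}, size 4.

4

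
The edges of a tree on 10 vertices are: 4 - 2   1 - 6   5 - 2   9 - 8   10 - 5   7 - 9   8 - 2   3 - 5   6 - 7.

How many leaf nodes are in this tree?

Degree-1 nodes: 1, 3, 4, 10 — 4 of them.

4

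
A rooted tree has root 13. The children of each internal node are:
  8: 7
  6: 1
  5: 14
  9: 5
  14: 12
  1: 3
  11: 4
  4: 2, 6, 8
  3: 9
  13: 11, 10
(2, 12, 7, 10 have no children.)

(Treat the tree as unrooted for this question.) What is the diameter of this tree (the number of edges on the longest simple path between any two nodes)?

10

BFS from 12 reaches 10 last, at distance 10; BFS from 10 confirms no node is farther.
Path: 12–14–5–9–3–1–6–4–11–13–10.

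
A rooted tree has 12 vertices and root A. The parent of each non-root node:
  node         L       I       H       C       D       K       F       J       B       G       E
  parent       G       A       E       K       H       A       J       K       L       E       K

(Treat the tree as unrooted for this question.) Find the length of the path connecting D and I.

Walking from D: D - H - E - K - A - I. Length 5.

5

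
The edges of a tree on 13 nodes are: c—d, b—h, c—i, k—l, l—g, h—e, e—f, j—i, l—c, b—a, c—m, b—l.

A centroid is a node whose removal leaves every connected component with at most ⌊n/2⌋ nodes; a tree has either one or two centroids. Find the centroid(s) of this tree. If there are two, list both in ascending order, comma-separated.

Removing l splits the tree into components of sizes 5, 5, 1, 1; the largest is 5 ≤ ⌊13/2⌋ = 6.
No neighbour of l does as well, so l is the unique centroid.

l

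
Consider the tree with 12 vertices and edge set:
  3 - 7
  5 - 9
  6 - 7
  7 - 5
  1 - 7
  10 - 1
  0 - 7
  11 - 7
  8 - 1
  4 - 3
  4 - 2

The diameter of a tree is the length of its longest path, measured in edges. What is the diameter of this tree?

5

A longest path is 2–4–3–7–1–10, with 5 edges.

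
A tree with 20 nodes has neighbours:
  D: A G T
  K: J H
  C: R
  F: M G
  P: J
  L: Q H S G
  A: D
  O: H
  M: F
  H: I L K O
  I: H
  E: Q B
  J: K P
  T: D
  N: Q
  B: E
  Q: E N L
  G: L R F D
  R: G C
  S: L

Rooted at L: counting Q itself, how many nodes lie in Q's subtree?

Q's subtree: {Q, N, E, B}, size 4.

4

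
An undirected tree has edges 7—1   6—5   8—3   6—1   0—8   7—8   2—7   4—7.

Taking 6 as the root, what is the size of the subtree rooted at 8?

3

8's subtree: {8, 0, 3}, size 3.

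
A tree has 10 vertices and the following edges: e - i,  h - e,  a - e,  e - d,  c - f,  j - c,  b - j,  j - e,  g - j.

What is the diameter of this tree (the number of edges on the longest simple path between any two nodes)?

4

A longest path is f-c-j-e-a, with 4 edges.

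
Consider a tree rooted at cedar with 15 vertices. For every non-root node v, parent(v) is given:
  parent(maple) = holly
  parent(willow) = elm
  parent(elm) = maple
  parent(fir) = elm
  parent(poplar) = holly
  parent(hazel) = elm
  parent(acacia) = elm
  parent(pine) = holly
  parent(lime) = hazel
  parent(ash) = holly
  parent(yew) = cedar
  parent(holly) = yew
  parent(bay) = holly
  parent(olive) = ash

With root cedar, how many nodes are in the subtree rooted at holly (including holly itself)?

holly's subtree: {holly, maple, bay, ash, pine, poplar, elm, olive, acacia, hazel, willow, fir, lime}, size 13.

13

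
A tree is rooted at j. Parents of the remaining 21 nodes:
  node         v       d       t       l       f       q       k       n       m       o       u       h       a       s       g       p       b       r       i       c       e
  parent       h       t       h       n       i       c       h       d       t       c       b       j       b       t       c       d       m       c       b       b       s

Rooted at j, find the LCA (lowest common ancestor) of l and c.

l's ancestor chain is l, n, d, t, h, j and c's is c, b, m, t, h, j; they first meet at t.

t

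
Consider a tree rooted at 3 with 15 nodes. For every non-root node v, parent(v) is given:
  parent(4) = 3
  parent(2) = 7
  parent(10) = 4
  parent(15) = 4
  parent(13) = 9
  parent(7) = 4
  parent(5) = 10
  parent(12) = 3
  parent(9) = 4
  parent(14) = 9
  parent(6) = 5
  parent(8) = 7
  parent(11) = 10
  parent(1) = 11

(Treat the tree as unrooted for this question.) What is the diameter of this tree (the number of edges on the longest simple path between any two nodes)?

BFS from 1 reaches 8 last, at distance 5; BFS from 8 confirms no node is farther.
Path: 1-11-10-4-7-8.

5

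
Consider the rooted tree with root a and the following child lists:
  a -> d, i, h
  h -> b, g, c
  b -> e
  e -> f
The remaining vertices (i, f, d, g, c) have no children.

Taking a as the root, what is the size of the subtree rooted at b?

Descendants of b (including itself): b, e, f. That's 3.

3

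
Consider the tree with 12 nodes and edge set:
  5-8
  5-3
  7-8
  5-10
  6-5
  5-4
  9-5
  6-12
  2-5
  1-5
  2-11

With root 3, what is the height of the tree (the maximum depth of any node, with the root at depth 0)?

3

7 sits deepest: 3–5–8–7 — 3 edges from the root.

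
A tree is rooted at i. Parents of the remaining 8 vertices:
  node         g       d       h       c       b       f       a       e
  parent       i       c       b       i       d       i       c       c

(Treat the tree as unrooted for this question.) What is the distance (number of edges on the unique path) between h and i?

4

Walking from h: h – b – d – c – i. Length 4.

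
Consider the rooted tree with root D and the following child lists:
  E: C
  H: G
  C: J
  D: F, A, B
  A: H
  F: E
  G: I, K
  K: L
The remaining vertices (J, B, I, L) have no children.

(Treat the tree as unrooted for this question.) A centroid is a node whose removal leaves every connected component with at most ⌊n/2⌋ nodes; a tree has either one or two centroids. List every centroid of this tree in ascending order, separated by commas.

Delete A: the remaining components have sizes 6, 5. Max 6 ≤ 6, so A is a centroid.
D is adjacent to A and is also a centroid (the largest component after removing it is likewise 6).

A, D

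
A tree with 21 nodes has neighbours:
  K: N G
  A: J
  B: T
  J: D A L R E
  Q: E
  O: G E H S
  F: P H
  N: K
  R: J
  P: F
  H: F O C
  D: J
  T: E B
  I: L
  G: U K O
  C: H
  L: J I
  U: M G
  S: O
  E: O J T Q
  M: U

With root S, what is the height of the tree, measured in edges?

5

I sits deepest: S – O – E – J – L – I — 5 edges from the root.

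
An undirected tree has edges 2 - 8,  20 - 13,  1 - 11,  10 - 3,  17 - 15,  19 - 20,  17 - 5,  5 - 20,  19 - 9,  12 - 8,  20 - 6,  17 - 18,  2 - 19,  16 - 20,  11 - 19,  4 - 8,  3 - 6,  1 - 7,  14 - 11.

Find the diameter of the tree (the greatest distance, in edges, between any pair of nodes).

A longest path is 18–17–5–20–19–11–1–7, with 7 edges.

7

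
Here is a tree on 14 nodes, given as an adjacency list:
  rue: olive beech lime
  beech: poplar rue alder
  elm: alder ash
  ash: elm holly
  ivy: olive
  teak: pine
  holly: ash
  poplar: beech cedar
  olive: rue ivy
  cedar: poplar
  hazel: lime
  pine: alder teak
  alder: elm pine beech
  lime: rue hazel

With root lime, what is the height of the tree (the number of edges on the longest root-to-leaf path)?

The longest root-to-leaf path is lime → rue → beech → alder → elm → ash → holly (6 edges).

6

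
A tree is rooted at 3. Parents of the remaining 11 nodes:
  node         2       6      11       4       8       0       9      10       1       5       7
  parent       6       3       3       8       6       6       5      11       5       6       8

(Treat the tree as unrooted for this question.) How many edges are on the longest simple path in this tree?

5

Starting from 10, a farthest node is 7 at distance 5.
One longest path: 10–11–3–6–8–7.
So the diameter is 5.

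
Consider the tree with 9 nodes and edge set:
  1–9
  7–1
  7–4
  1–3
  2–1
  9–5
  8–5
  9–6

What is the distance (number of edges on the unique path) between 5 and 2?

3

5–9–1–2: 3 edges.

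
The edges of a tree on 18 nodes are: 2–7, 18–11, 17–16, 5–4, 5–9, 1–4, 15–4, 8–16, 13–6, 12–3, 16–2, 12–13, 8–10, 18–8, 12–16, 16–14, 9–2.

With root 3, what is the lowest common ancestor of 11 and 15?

16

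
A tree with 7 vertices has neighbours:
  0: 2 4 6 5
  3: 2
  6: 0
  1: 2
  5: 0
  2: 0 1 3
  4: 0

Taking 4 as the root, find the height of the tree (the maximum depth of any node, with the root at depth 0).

3

The longest root-to-leaf path is 4-0-2-1 (3 edges).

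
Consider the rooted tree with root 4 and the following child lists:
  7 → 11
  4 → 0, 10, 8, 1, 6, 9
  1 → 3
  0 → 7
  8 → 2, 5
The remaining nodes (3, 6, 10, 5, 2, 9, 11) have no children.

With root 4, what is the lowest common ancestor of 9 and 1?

Ancestors of 9 (toward the root): 9, 4.
Ancestors of 1: 1, 4.
The deepest node appearing in both lists is 4.

4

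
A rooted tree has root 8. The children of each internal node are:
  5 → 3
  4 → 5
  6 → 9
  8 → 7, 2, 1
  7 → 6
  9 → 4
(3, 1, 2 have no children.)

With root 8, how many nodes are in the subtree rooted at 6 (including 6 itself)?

5

Descendants of 6 (including itself): 6, 9, 4, 5, 3. That's 5.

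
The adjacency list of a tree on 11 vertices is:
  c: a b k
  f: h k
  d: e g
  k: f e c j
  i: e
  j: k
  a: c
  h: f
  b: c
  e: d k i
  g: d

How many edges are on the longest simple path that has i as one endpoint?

4

A farthest node from i is a (h, b also at distance 4).
The path i – e – k – c – a has 4 edges.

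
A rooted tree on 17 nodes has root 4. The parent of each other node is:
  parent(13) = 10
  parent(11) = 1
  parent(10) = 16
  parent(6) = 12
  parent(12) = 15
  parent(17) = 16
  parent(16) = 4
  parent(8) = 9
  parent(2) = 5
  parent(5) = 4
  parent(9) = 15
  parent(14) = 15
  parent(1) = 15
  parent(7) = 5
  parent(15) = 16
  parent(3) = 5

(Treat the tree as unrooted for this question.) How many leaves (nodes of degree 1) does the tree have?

The leaves are 2, 3, 6, 7, 8, 11, 13, 14, 17.
That is 9 leaves.

9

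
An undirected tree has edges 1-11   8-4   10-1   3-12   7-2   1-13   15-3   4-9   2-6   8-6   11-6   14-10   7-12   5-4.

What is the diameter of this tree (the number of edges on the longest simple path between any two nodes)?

9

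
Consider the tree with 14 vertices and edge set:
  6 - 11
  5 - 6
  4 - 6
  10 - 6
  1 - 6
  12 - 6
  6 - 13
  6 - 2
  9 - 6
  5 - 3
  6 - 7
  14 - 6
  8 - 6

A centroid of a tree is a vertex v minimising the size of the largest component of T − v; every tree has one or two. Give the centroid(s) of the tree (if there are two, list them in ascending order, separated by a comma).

6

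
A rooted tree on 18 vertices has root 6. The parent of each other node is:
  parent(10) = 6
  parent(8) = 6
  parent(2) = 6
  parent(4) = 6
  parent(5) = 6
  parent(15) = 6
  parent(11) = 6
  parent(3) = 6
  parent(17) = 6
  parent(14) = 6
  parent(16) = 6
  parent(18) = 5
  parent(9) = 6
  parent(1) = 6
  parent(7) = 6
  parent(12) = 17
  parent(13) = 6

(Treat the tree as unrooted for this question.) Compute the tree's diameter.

A longest path is 12-17-6-5-18, with 4 edges.

4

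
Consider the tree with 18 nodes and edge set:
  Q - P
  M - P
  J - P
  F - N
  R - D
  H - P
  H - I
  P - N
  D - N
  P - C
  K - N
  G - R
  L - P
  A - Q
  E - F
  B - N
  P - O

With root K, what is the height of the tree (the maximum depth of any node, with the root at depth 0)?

The longest root-to-leaf path is K-N-P-Q-A (4 edges).

4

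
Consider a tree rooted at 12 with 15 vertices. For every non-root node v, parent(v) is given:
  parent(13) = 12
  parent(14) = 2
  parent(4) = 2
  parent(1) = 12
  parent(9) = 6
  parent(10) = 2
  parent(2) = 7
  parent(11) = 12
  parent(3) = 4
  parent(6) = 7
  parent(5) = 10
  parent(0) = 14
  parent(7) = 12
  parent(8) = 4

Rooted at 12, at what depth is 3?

Path from 12 to 3: 12–7–2–4–3, which has 4 edges.

4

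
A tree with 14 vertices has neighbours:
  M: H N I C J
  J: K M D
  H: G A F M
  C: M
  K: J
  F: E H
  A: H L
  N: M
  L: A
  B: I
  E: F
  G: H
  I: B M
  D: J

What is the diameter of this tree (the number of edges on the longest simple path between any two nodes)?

BFS from L reaches D last, at distance 5; BFS from D confirms no node is farther.
Path: L–A–H–M–J–D.

5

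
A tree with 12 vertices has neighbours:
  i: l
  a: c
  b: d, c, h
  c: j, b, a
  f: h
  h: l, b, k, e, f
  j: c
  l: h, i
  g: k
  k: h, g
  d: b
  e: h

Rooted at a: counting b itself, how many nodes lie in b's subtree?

9

Descendants of b (including itself): b, h, d, k, l, e, f, g, i. That's 9.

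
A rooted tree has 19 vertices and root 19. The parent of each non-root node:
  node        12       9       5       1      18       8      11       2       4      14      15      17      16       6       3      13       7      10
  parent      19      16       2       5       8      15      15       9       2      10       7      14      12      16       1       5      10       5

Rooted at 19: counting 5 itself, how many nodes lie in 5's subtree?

12

5's subtree: {5, 10, 1, 13, 14, 7, 3, 17, 15, 8, 11, 18}, size 12.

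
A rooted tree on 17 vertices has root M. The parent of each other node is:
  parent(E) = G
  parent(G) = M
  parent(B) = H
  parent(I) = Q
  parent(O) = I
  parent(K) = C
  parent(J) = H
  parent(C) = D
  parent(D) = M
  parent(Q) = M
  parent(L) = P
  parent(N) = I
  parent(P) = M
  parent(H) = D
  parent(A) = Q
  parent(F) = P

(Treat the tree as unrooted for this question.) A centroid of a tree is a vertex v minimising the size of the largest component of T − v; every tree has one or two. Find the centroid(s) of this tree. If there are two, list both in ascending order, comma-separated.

M

Delete M: the remaining components have sizes 6, 5, 3, 2. Max 6 ≤ 8, so M is a centroid.
No neighbour of M does as well, so M is the unique centroid.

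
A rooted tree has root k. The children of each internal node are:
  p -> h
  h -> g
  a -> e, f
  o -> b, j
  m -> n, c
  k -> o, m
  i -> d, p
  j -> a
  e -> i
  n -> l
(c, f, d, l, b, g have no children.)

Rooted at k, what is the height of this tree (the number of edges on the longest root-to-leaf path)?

8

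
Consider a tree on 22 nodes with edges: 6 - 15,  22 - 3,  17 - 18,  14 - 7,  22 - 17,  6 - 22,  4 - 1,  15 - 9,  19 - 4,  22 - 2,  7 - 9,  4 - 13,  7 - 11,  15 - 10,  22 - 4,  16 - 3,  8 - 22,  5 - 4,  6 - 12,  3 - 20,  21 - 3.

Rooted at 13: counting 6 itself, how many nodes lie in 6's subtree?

8

6's subtree: {6, 12, 15, 9, 10, 7, 11, 14}, size 8.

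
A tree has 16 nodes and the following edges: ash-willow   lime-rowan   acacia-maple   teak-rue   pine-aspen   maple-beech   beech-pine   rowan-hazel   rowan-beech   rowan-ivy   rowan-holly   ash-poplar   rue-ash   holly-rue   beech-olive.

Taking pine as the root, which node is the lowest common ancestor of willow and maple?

beech

Ancestors of willow (toward the root): willow, ash, rue, holly, rowan, beech, pine.
Ancestors of maple: maple, beech, pine.
The deepest node appearing in both lists is beech.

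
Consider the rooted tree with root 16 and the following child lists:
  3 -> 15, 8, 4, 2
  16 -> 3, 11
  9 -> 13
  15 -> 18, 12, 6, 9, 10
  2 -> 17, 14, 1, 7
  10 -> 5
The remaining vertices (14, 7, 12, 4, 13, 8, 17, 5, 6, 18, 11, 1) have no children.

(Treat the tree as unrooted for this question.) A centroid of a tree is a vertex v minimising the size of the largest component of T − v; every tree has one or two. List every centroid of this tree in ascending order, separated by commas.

3

Delete 3: the remaining components have sizes 8, 5, 2, 1, 1. Max 8 ≤ 9, so 3 is a centroid.
No neighbour of 3 does as well, so 3 is the unique centroid.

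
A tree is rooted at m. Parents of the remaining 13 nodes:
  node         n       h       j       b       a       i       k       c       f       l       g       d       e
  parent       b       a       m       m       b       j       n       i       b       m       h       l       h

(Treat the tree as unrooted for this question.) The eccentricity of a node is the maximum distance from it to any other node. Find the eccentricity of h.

6

A farthest node from h is c.
The path h–a–b–m–j–i–c has 6 edges.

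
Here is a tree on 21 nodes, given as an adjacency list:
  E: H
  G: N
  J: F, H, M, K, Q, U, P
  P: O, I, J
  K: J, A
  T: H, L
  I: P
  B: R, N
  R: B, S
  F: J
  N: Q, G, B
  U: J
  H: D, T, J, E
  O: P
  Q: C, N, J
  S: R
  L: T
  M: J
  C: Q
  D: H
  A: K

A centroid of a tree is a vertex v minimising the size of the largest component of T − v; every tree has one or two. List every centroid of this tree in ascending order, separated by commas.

If J is removed the pieces have sizes 7, 5, 3, 2, 1, 1, 1, all ≤ ⌊21/2⌋ = 10.
No neighbour of J does as well, so J is the unique centroid.

J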